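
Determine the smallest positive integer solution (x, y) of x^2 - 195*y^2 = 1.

(x, y) = (14, 1)

First expand sqrt(195) as a continued fraction. With x_i = (sqrt(195) + m_i)/d_i and (m_0, d_0) = (0, 1): a_0 = floor(sqrt(195)) = 13, since 13^2 = 169 <= 195 < 196 = 14^2.
Iterate m_{i+1} = d_i*a_i - m_i, d_{i+1} = (195 - m_{i+1}^2)/d_i, a_{i+1} = floor((a_0 + m_{i+1})/d_{i+1}):
  m_1 = 1*13 - 0 = 13, d_1 = (195 - 13^2)/1 = 26/1 = 26, a_1 = floor((13 + 13)/26) = 1.
  m_2 = 26*1 - 13 = 13, d_2 = (195 - 13^2)/26 = 26/26 = 1, a_2 = floor((13 + 13)/1) = 26.
  m_3 = 1*26 - 13 = 13, d_3 = (195 - 13^2)/1 = 26/1 = 26: (m_3, d_3) = (m_1, d_1) = (13, 26), so from here the quotients repeat a_1, a_2; the period length is 2.
So sqrt(195) = [13; (1, 26)] with period length k = 2.
k is even, so the fundamental solution of x^2 - 195y^2 = 1 is (p_{k-1}, q_{k-1}) = (p_1, q_1); compute convergents through index 1.
Convergents (p_i = a_i*p_{i-1} + p_{i-2}, q_i = a_i*q_{i-1} + q_{i-2} with p_{-2}=0, p_{-1}=1, q_{-2}=1, q_{-1}=0):
  i=0: a_0=13, p_0 = 13*1 + 0 = 13, q_0 = 13*0 + 1 = 1.
  i=1: a_1=1, p_1 = 1*13 + 1 = 14, q_1 = 1*1 + 0 = 1.
Check: 14^2 - 195*1^2 = 196 - 195 = 1, so (x, y) = (14, 1) solves the equation, and by the theorem it is the least positive solution.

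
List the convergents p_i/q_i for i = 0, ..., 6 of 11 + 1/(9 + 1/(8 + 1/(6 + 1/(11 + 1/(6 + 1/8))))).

11/1, 100/9, 811/73, 4966/447, 55437/4990, 337588/30387, 2756141/248086

Using the convergent recurrence p_i = a_i*p_{i-1} + p_{i-2}, q_i = a_i*q_{i-1} + q_{i-2} with p_{-2}=0, p_{-1}=1, q_{-2}=1, q_{-1}=0:
  i=0: a_0=11, p_0 = 11*1 + 0 = 11, q_0 = 11*0 + 1 = 1.
  i=1: a_1=9, p_1 = 9*11 + 1 = 100, q_1 = 9*1 + 0 = 9.
  i=2: a_2=8, p_2 = 8*100 + 11 = 811, q_2 = 8*9 + 1 = 73.
  i=3: a_3=6, p_3 = 6*811 + 100 = 4966, q_3 = 6*73 + 9 = 447.
  i=4: a_4=11, p_4 = 11*4966 + 811 = 55437, q_4 = 11*447 + 73 = 4990.
  i=5: a_5=6, p_5 = 6*55437 + 4966 = 337588, q_5 = 6*4990 + 447 = 30387.
  i=6: a_6=8, p_6 = 8*337588 + 55437 = 2756141, q_6 = 8*30387 + 4990 = 248086.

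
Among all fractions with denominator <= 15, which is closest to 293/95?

37/12

Expand x = 293/95 as a continued fraction with the Euclidean algorithm:
  293 = 3*95 + 8, so a_0 = 3.
  95 = 11*8 + 7, so a_1 = 11.
  8 = 1*7 + 1, so a_2 = 1.
  7 = 7*1 + 0, so a_3 = 7.
so x = [3; 11, 1, 7].
Convergents (p_i = a_i*p_{i-1} + p_{i-2}, q_i = a_i*q_{i-1} + q_{i-2} with p_{-2}=0, p_{-1}=1, q_{-2}=1, q_{-1}=0), until the denominator exceeds 15:
  i=0: a_0=3, p_0 = 3*1 + 0 = 3, q_0 = 3*0 + 1 = 1.
  i=1: a_1=11, p_1 = 11*3 + 1 = 34, q_1 = 11*1 + 0 = 11.
  i=2: a_2=1, p_2 = 1*34 + 3 = 37, q_2 = 1*11 + 1 = 12.
  i=3: a_3=7, p_3 = 7*37 + 34 = 293, q_3 = 7*12 + 11 = 95.
q_3 = 95 > 15, so the last convergent with denominator <= 15 is p_2/q_2 = 37/12.
The closest fraction with denominator <= 15 is either p_2/q_2 or the intermediate fraction (k*p_2 + p_1)/(k*q_2 + q_1) with the largest k >= 1 whose denominator stays <= 15; these approach x as k grows, and every other convergent or intermediate fraction in range is farther away.
Largest k: floor((15 - q_1)/q_2) = floor((15 - 11)/12) = 0.
Since k = 0, no intermediate fraction beyond p_2/q_2 has denominator <= 15, so the convergent 37/12 is the closest (its error is |293*12 - 37*95|/(95*12) = 1/1140).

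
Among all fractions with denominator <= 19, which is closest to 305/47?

Expand x = 305/47 as a continued fraction with the Euclidean algorithm:
  305 = 6*47 + 23, so a_0 = 6.
  47 = 2*23 + 1, so a_1 = 2.
  23 = 23*1 + 0, so a_2 = 23.
so x = [6; 2, 23].
Convergents (p_i = a_i*p_{i-1} + p_{i-2}, q_i = a_i*q_{i-1} + q_{i-2} with p_{-2}=0, p_{-1}=1, q_{-2}=1, q_{-1}=0), until the denominator exceeds 19:
  i=0: a_0=6, p_0 = 6*1 + 0 = 6, q_0 = 6*0 + 1 = 1.
  i=1: a_1=2, p_1 = 2*6 + 1 = 13, q_1 = 2*1 + 0 = 2.
  i=2: a_2=23, p_2 = 23*13 + 6 = 305, q_2 = 23*2 + 1 = 47.
q_2 = 47 > 19, so the last convergent with denominator <= 19 is p_1/q_1 = 13/2.
The closest fraction with denominator <= 19 is either p_1/q_1 or the intermediate fraction (k*p_1 + p_0)/(k*q_1 + q_0) with the largest k >= 1 whose denominator stays <= 19; these approach x as k grows, and every other convergent or intermediate fraction in range is farther away.
Largest k: floor((19 - q_0)/q_1) = floor((19 - 1)/2) = 9.
That gives (9*13 + 6)/(9*2 + 1) = 123/19.
Compare the errors: |x - 13/2| = |305*2 - 13*47|/(47*2) = 1/94, and |x - 123/19| = |305*19 - 123*47|/(47*19) = 14/893.
Cross-multiplying, 1*893 = 893 < 1316 = 14*94, so 1/94 is smaller: the convergent 13/2 is closer to x than 123/19.

13/2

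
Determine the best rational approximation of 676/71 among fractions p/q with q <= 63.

457/48

Expand x = 676/71 as a continued fraction with the Euclidean algorithm:
  676 = 9*71 + 37, so a_0 = 9.
  71 = 1*37 + 34, so a_1 = 1.
  37 = 1*34 + 3, so a_2 = 1.
  34 = 11*3 + 1, so a_3 = 11.
  3 = 3*1 + 0, so a_4 = 3.
so x = [9; 1, 1, 11, 3].
Convergents (p_i = a_i*p_{i-1} + p_{i-2}, q_i = a_i*q_{i-1} + q_{i-2} with p_{-2}=0, p_{-1}=1, q_{-2}=1, q_{-1}=0), until the denominator exceeds 63:
  i=0: a_0=9, p_0 = 9*1 + 0 = 9, q_0 = 9*0 + 1 = 1.
  i=1: a_1=1, p_1 = 1*9 + 1 = 10, q_1 = 1*1 + 0 = 1.
  i=2: a_2=1, p_2 = 1*10 + 9 = 19, q_2 = 1*1 + 1 = 2.
  i=3: a_3=11, p_3 = 11*19 + 10 = 219, q_3 = 11*2 + 1 = 23.
  i=4: a_4=3, p_4 = 3*219 + 19 = 676, q_4 = 3*23 + 2 = 71.
q_4 = 71 > 63, so the last convergent with denominator <= 63 is p_3/q_3 = 219/23.
The closest fraction with denominator <= 63 is either p_3/q_3 or the intermediate fraction (k*p_3 + p_2)/(k*q_3 + q_2) with the largest k >= 1 whose denominator stays <= 63; these approach x as k grows, and every other convergent or intermediate fraction in range is farther away.
Largest k: floor((63 - q_2)/q_3) = floor((63 - 2)/23) = 2.
That gives (2*219 + 19)/(2*23 + 2) = 457/48.
Compare the errors: |x - 219/23| = |676*23 - 219*71|/(71*23) = 1/1633, and |x - 457/48| = |676*48 - 457*71|/(71*48) = 1/3408.
Cross-multiplying, 1*1633 = 1633 < 3408 = 1*3408, so 1/3408 is smaller: the intermediate fraction 457/48 is closer to x than 219/23.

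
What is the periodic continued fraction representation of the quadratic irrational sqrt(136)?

[11; (1, 1, 1, 22)]

Write x_i = (sqrt(136) + m_i)/d_i with (m_0, d_0) = (0, 1). a_0 = floor(sqrt(136)) = 11, since 11^2 = 121 <= 136 < 144 = 12^2.
Iterate m_{i+1} = d_i*a_i - m_i, d_{i+1} = (136 - m_{i+1}^2)/d_i, a_{i+1} = floor((a_0 + m_{i+1})/d_{i+1}):
  m_1 = 1*11 - 0 = 11, d_1 = (136 - 11^2)/1 = 15/1 = 15, a_1 = floor((11 + 11)/15) = 1.
  m_2 = 15*1 - 11 = 4, d_2 = (136 - 4^2)/15 = 120/15 = 8, a_2 = floor((11 + 4)/8) = 1.
  m_3 = 8*1 - 4 = 4, d_3 = (136 - 4^2)/8 = 120/8 = 15, a_3 = floor((11 + 4)/15) = 1.
  m_4 = 15*1 - 4 = 11, d_4 = (136 - 11^2)/15 = 15/15 = 1, a_4 = floor((11 + 11)/1) = 22.
  m_5 = 1*22 - 11 = 11, d_5 = (136 - 11^2)/1 = 15/1 = 15: (m_5, d_5) = (m_1, d_1) = (11, 15), so from here the quotients repeat a_1, ..., a_4; the period length is 4.
Hence the expansion of sqrt(136) is a_0 = 11 followed by the repeating block 1, 1, 1, 22 (period 4).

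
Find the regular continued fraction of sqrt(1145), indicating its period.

Write x_i = (sqrt(1145) + m_i)/d_i with (m_0, d_0) = (0, 1). a_0 = floor(sqrt(1145)) = 33, since 33^2 = 1089 <= 1145 < 1156 = 34^2.
Iterate m_{i+1} = d_i*a_i - m_i, d_{i+1} = (1145 - m_{i+1}^2)/d_i, a_{i+1} = floor((a_0 + m_{i+1})/d_{i+1}):
  m_1 = 1*33 - 0 = 33, d_1 = (1145 - 33^2)/1 = 56/1 = 56, a_1 = floor((33 + 33)/56) = 1.
  m_2 = 56*1 - 33 = 23, d_2 = (1145 - 23^2)/56 = 616/56 = 11, a_2 = floor((33 + 23)/11) = 5.
  m_3 = 11*5 - 23 = 32, d_3 = (1145 - 32^2)/11 = 121/11 = 11, a_3 = floor((33 + 32)/11) = 5.
  m_4 = 11*5 - 32 = 23, d_4 = (1145 - 23^2)/11 = 616/11 = 56, a_4 = floor((33 + 23)/56) = 1.
  m_5 = 56*1 - 23 = 33, d_5 = (1145 - 33^2)/56 = 56/56 = 1, a_5 = floor((33 + 33)/1) = 66.
  m_6 = 1*66 - 33 = 33, d_6 = (1145 - 33^2)/1 = 56/1 = 56: (m_6, d_6) = (m_1, d_1) = (33, 56), so from here the quotients repeat a_1, ..., a_5; the period length is 5.
Hence the expansion of sqrt(1145) is a_0 = 33 followed by the repeating block 1, 5, 5, 1, 66 (period 5).

[33; (1, 5, 5, 1, 66)]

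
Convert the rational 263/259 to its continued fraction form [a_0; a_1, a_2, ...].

Run the Euclidean algorithm on 263 and 259; the successive quotients are the partial quotients a_0, a_1, ... (each step inverts the fractional part left over by the previous one):
  263 = 1*259 + 4, so a_0 = 1.
  259 = 64*4 + 3, so a_1 = 64.
  4 = 1*3 + 1, so a_2 = 1.
  3 = 3*1 + 0, so a_3 = 3.
The remainder reaches 0 after 4 divisions, so the expansion has 4 partial quotients, read off in order.

[1; 64, 1, 3]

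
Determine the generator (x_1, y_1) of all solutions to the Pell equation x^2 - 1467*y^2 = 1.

(x, y) = (64080026, 1673045)

First expand sqrt(1467) as a continued fraction. With x_i = (sqrt(1467) + m_i)/d_i and (m_0, d_0) = (0, 1): a_0 = floor(sqrt(1467)) = 38, since 38^2 = 1444 <= 1467 < 1521 = 39^2.
Iterate m_{i+1} = d_i*a_i - m_i, d_{i+1} = (1467 - m_{i+1}^2)/d_i, a_{i+1} = floor((a_0 + m_{i+1})/d_{i+1}):
  m_1 = 1*38 - 0 = 38, d_1 = (1467 - 38^2)/1 = 23/1 = 23, a_1 = floor((38 + 38)/23) = 3.
  m_2 = 23*3 - 38 = 31, d_2 = (1467 - 31^2)/23 = 506/23 = 22, a_2 = floor((38 + 31)/22) = 3.
  m_3 = 22*3 - 31 = 35, d_3 = (1467 - 35^2)/22 = 242/22 = 11, a_3 = floor((38 + 35)/11) = 6.
  m_4 = 11*6 - 35 = 31, d_4 = (1467 - 31^2)/11 = 506/11 = 46, a_4 = floor((38 + 31)/46) = 1.
  m_5 = 46*1 - 31 = 15, d_5 = (1467 - 15^2)/46 = 1242/46 = 27, a_5 = floor((38 + 15)/27) = 1.
  m_6 = 27*1 - 15 = 12, d_6 = (1467 - 12^2)/27 = 1323/27 = 49, a_6 = floor((38 + 12)/49) = 1.
  m_7 = 49*1 - 12 = 37, d_7 = (1467 - 37^2)/49 = 98/49 = 2, a_7 = floor((38 + 37)/2) = 37.
  m_8 = 2*37 - 37 = 37, d_8 = (1467 - 37^2)/2 = 98/2 = 49, a_8 = floor((38 + 37)/49) = 1.
  m_9 = 49*1 - 37 = 12, d_9 = (1467 - 12^2)/49 = 1323/49 = 27, a_9 = floor((38 + 12)/27) = 1.
  m_10 = 27*1 - 12 = 15, d_10 = (1467 - 15^2)/27 = 1242/27 = 46, a_10 = floor((38 + 15)/46) = 1.
  m_11 = 46*1 - 15 = 31, d_11 = (1467 - 31^2)/46 = 506/46 = 11, a_11 = floor((38 + 31)/11) = 6.
  m_12 = 11*6 - 31 = 35, d_12 = (1467 - 35^2)/11 = 242/11 = 22, a_12 = floor((38 + 35)/22) = 3.
  m_13 = 22*3 - 35 = 31, d_13 = (1467 - 31^2)/22 = 506/22 = 23, a_13 = floor((38 + 31)/23) = 3.
  m_14 = 23*3 - 31 = 38, d_14 = (1467 - 38^2)/23 = 23/23 = 1, a_14 = floor((38 + 38)/1) = 76.
  m_15 = 1*76 - 38 = 38, d_15 = (1467 - 38^2)/1 = 23/1 = 23: (m_15, d_15) = (m_1, d_1) = (38, 23), so from here the quotients repeat a_1, ..., a_14; the period length is 14.
So sqrt(1467) = [38; (3, 3, 6, 1, 1, 1, 37, 1, 1, 1, 6, 3, 3, 76)] with period length k = 14.
k is even, so the fundamental solution of x^2 - 1467y^2 = 1 is (p_{k-1}, q_{k-1}) = (p_13, q_13); compute convergents through index 13.
Convergents (p_i = a_i*p_{i-1} + p_{i-2}, q_i = a_i*q_{i-1} + q_{i-2} with p_{-2}=0, p_{-1}=1, q_{-2}=1, q_{-1}=0):
  i=0: a_0=38, p_0 = 38*1 + 0 = 38, q_0 = 38*0 + 1 = 1.
  i=1: a_1=3, p_1 = 3*38 + 1 = 115, q_1 = 3*1 + 0 = 3.
  i=2: a_2=3, p_2 = 3*115 + 38 = 383, q_2 = 3*3 + 1 = 10.
  i=3: a_3=6, p_3 = 6*383 + 115 = 2413, q_3 = 6*10 + 3 = 63.
  i=4: a_4=1, p_4 = 1*2413 + 383 = 2796, q_4 = 1*63 + 10 = 73.
  i=5: a_5=1, p_5 = 1*2796 + 2413 = 5209, q_5 = 1*73 + 63 = 136.
  i=6: a_6=1, p_6 = 1*5209 + 2796 = 8005, q_6 = 1*136 + 73 = 209.
  i=7: a_7=37, p_7 = 37*8005 + 5209 = 301394, q_7 = 37*209 + 136 = 7869.
  i=8: a_8=1, p_8 = 1*301394 + 8005 = 309399, q_8 = 1*7869 + 209 = 8078.
  i=9: a_9=1, p_9 = 1*309399 + 301394 = 610793, q_9 = 1*8078 + 7869 = 15947.
  i=10: a_10=1, p_10 = 1*610793 + 309399 = 920192, q_10 = 1*15947 + 8078 = 24025.
  i=11: a_11=6, p_11 = 6*920192 + 610793 = 6131945, q_11 = 6*24025 + 15947 = 160097.
  i=12: a_12=3, p_12 = 3*6131945 + 920192 = 19316027, q_12 = 3*160097 + 24025 = 504316.
  i=13: a_13=3, p_13 = 3*19316027 + 6131945 = 64080026, q_13 = 3*504316 + 160097 = 1673045.
Check: 64080026^2 - 1467*1673045^2 = 4106249732160676 - 4106249732160675 = 1, so (x, y) = (64080026, 1673045) solves the equation, and by the theorem it is the least positive solution.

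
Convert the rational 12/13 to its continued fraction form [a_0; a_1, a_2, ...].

Run the Euclidean algorithm on 12 and 13; the successive quotients are the partial quotients a_0, a_1, ... (each step inverts the fractional part left over by the previous one):
  12 = 0*13 + 12, so a_0 = 0.
  13 = 1*12 + 1, so a_1 = 1.
  12 = 12*1 + 0, so a_2 = 12.
The remainder reaches 0 after 3 divisions, so the expansion has 3 partial quotients, read off in order.

[0; 1, 12]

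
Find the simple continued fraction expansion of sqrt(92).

[9; (1, 1, 2, 4, 2, 1, 1, 18)]

Write x_i = (sqrt(92) + m_i)/d_i with (m_0, d_0) = (0, 1). a_0 = floor(sqrt(92)) = 9, since 9^2 = 81 <= 92 < 100 = 10^2.
Iterate m_{i+1} = d_i*a_i - m_i, d_{i+1} = (92 - m_{i+1}^2)/d_i, a_{i+1} = floor((a_0 + m_{i+1})/d_{i+1}):
  m_1 = 1*9 - 0 = 9, d_1 = (92 - 9^2)/1 = 11/1 = 11, a_1 = floor((9 + 9)/11) = 1.
  m_2 = 11*1 - 9 = 2, d_2 = (92 - 2^2)/11 = 88/11 = 8, a_2 = floor((9 + 2)/8) = 1.
  m_3 = 8*1 - 2 = 6, d_3 = (92 - 6^2)/8 = 56/8 = 7, a_3 = floor((9 + 6)/7) = 2.
  m_4 = 7*2 - 6 = 8, d_4 = (92 - 8^2)/7 = 28/7 = 4, a_4 = floor((9 + 8)/4) = 4.
  m_5 = 4*4 - 8 = 8, d_5 = (92 - 8^2)/4 = 28/4 = 7, a_5 = floor((9 + 8)/7) = 2.
  m_6 = 7*2 - 8 = 6, d_6 = (92 - 6^2)/7 = 56/7 = 8, a_6 = floor((9 + 6)/8) = 1.
  m_7 = 8*1 - 6 = 2, d_7 = (92 - 2^2)/8 = 88/8 = 11, a_7 = floor((9 + 2)/11) = 1.
  m_8 = 11*1 - 2 = 9, d_8 = (92 - 9^2)/11 = 11/11 = 1, a_8 = floor((9 + 9)/1) = 18.
  m_9 = 1*18 - 9 = 9, d_9 = (92 - 9^2)/1 = 11/1 = 11: (m_9, d_9) = (m_1, d_1) = (9, 11), so from here the quotients repeat a_1, ..., a_8; the period length is 8.
Hence the expansion of sqrt(92) is a_0 = 9 followed by the repeating block 1, 1, 2, 4, 2, 1, 1, 18 (period 8).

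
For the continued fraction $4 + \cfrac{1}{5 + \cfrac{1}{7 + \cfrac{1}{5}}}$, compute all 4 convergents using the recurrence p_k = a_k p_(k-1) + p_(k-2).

4/1, 21/5, 151/36, 776/185

Using the convergent recurrence p_i = a_i*p_{i-1} + p_{i-2}, q_i = a_i*q_{i-1} + q_{i-2} with p_{-2}=0, p_{-1}=1, q_{-2}=1, q_{-1}=0:
  i=0: a_0=4, p_0 = 4*1 + 0 = 4, q_0 = 4*0 + 1 = 1.
  i=1: a_1=5, p_1 = 5*4 + 1 = 21, q_1 = 5*1 + 0 = 5.
  i=2: a_2=7, p_2 = 7*21 + 4 = 151, q_2 = 7*5 + 1 = 36.
  i=3: a_3=5, p_3 = 5*151 + 21 = 776, q_3 = 5*36 + 5 = 185.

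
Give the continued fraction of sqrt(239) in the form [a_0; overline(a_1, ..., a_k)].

Write x_i = (sqrt(239) + m_i)/d_i with (m_0, d_0) = (0, 1). a_0 = floor(sqrt(239)) = 15, since 15^2 = 225 <= 239 < 256 = 16^2.
Iterate m_{i+1} = d_i*a_i - m_i, d_{i+1} = (239 - m_{i+1}^2)/d_i, a_{i+1} = floor((a_0 + m_{i+1})/d_{i+1}):
  m_1 = 1*15 - 0 = 15, d_1 = (239 - 15^2)/1 = 14/1 = 14, a_1 = floor((15 + 15)/14) = 2.
  m_2 = 14*2 - 15 = 13, d_2 = (239 - 13^2)/14 = 70/14 = 5, a_2 = floor((15 + 13)/5) = 5.
  m_3 = 5*5 - 13 = 12, d_3 = (239 - 12^2)/5 = 95/5 = 19, a_3 = floor((15 + 12)/19) = 1.
  m_4 = 19*1 - 12 = 7, d_4 = (239 - 7^2)/19 = 190/19 = 10, a_4 = floor((15 + 7)/10) = 2.
  m_5 = 10*2 - 7 = 13, d_5 = (239 - 13^2)/10 = 70/10 = 7, a_5 = floor((15 + 13)/7) = 4.
  m_6 = 7*4 - 13 = 15, d_6 = (239 - 15^2)/7 = 14/7 = 2, a_6 = floor((15 + 15)/2) = 15.
  m_7 = 2*15 - 15 = 15, d_7 = (239 - 15^2)/2 = 14/2 = 7, a_7 = floor((15 + 15)/7) = 4.
  m_8 = 7*4 - 15 = 13, d_8 = (239 - 13^2)/7 = 70/7 = 10, a_8 = floor((15 + 13)/10) = 2.
  m_9 = 10*2 - 13 = 7, d_9 = (239 - 7^2)/10 = 190/10 = 19, a_9 = floor((15 + 7)/19) = 1.
  m_10 = 19*1 - 7 = 12, d_10 = (239 - 12^2)/19 = 95/19 = 5, a_10 = floor((15 + 12)/5) = 5.
  m_11 = 5*5 - 12 = 13, d_11 = (239 - 13^2)/5 = 70/5 = 14, a_11 = floor((15 + 13)/14) = 2.
  m_12 = 14*2 - 13 = 15, d_12 = (239 - 15^2)/14 = 14/14 = 1, a_12 = floor((15 + 15)/1) = 30.
  m_13 = 1*30 - 15 = 15, d_13 = (239 - 15^2)/1 = 14/1 = 14: (m_13, d_13) = (m_1, d_1) = (15, 14), so from here the quotients repeat a_1, ..., a_12; the period length is 12.
Hence the expansion of sqrt(239) is a_0 = 15 followed by the repeating block 2, 5, 1, 2, 4, 15, 4, 2, 1, 5, 2, 30 (period 12).

[15; overline(2, 5, 1, 2, 4, 15, 4, 2, 1, 5, 2, 30)]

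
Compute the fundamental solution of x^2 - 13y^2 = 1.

(x, y) = (649, 180)

First expand sqrt(13) as a continued fraction. With x_i = (sqrt(13) + m_i)/d_i and (m_0, d_0) = (0, 1): a_0 = floor(sqrt(13)) = 3, since 3^2 = 9 <= 13 < 16 = 4^2.
Iterate m_{i+1} = d_i*a_i - m_i, d_{i+1} = (13 - m_{i+1}^2)/d_i, a_{i+1} = floor((a_0 + m_{i+1})/d_{i+1}):
  m_1 = 1*3 - 0 = 3, d_1 = (13 - 3^2)/1 = 4/1 = 4, a_1 = floor((3 + 3)/4) = 1.
  m_2 = 4*1 - 3 = 1, d_2 = (13 - 1^2)/4 = 12/4 = 3, a_2 = floor((3 + 1)/3) = 1.
  m_3 = 3*1 - 1 = 2, d_3 = (13 - 2^2)/3 = 9/3 = 3, a_3 = floor((3 + 2)/3) = 1.
  m_4 = 3*1 - 2 = 1, d_4 = (13 - 1^2)/3 = 12/3 = 4, a_4 = floor((3 + 1)/4) = 1.
  m_5 = 4*1 - 1 = 3, d_5 = (13 - 3^2)/4 = 4/4 = 1, a_5 = floor((3 + 3)/1) = 6.
  m_6 = 1*6 - 3 = 3, d_6 = (13 - 3^2)/1 = 4/1 = 4: (m_6, d_6) = (m_1, d_1) = (3, 4), so from here the quotients repeat a_1, ..., a_5; the period length is 5.
So sqrt(13) = [3; (1, 1, 1, 1, 6)] with period length k = 5.
k is odd, so (p_{k-1}, q_{k-1}) only solves x^2 - 13y^2 = -1 and the fundamental solution of x^2 - 13y^2 = 1 is (p_{2k-1}, q_{2k-1}) = (p_9, q_9); compute convergents through index 9, running through the period twice.
Convergents (p_i = a_i*p_{i-1} + p_{i-2}, q_i = a_i*q_{i-1} + q_{i-2} with p_{-2}=0, p_{-1}=1, q_{-2}=1, q_{-1}=0):
  i=0: a_0=3, p_0 = 3*1 + 0 = 3, q_0 = 3*0 + 1 = 1.
  i=1: a_1=1, p_1 = 1*3 + 1 = 4, q_1 = 1*1 + 0 = 1.
  i=2: a_2=1, p_2 = 1*4 + 3 = 7, q_2 = 1*1 + 1 = 2.
  i=3: a_3=1, p_3 = 1*7 + 4 = 11, q_3 = 1*2 + 1 = 3.
  i=4: a_4=1, p_4 = 1*11 + 7 = 18, q_4 = 1*3 + 2 = 5.
  i=5: a_5=6, p_5 = 6*18 + 11 = 119, q_5 = 6*5 + 3 = 33.
  i=6: a_6=1, p_6 = 1*119 + 18 = 137, q_6 = 1*33 + 5 = 38.
  i=7: a_7=1, p_7 = 1*137 + 119 = 256, q_7 = 1*38 + 33 = 71.
  i=8: a_8=1, p_8 = 1*256 + 137 = 393, q_8 = 1*71 + 38 = 109.
  i=9: a_9=1, p_9 = 1*393 + 256 = 649, q_9 = 1*109 + 71 = 180.
Indeed p_4^2 - 13*q_4^2 = 324 - 325 = -1, not +1.
Check: 649^2 - 13*180^2 = 421201 - 421200 = 1, so (x, y) = (649, 180) solves the equation, and by the theorem it is the least positive solution.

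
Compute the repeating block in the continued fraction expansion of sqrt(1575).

Write x_i = (sqrt(1575) + m_i)/d_i with (m_0, d_0) = (0, 1). a_0 = floor(sqrt(1575)) = 39, since 39^2 = 1521 <= 1575 < 1600 = 40^2.
Iterate m_{i+1} = d_i*a_i - m_i, d_{i+1} = (1575 - m_{i+1}^2)/d_i, a_{i+1} = floor((a_0 + m_{i+1})/d_{i+1}):
  m_1 = 1*39 - 0 = 39, d_1 = (1575 - 39^2)/1 = 54/1 = 54, a_1 = floor((39 + 39)/54) = 1.
  m_2 = 54*1 - 39 = 15, d_2 = (1575 - 15^2)/54 = 1350/54 = 25, a_2 = floor((39 + 15)/25) = 2.
  m_3 = 25*2 - 15 = 35, d_3 = (1575 - 35^2)/25 = 350/25 = 14, a_3 = floor((39 + 35)/14) = 5.
  m_4 = 14*5 - 35 = 35, d_4 = (1575 - 35^2)/14 = 350/14 = 25, a_4 = floor((39 + 35)/25) = 2.
  m_5 = 25*2 - 35 = 15, d_5 = (1575 - 15^2)/25 = 1350/25 = 54, a_5 = floor((39 + 15)/54) = 1.
  m_6 = 54*1 - 15 = 39, d_6 = (1575 - 39^2)/54 = 54/54 = 1, a_6 = floor((39 + 39)/1) = 78.
  m_7 = 1*78 - 39 = 39, d_7 = (1575 - 39^2)/1 = 54/1 = 54: (m_7, d_7) = (m_1, d_1) = (39, 54), so from here the quotients repeat a_1, ..., a_6; the period length is 6.
Hence the expansion of sqrt(1575) is a_0 = 39 followed by the repeating block 1, 2, 5, 2, 1, 78 (period 6).

[39; (1, 2, 5, 2, 1, 78)]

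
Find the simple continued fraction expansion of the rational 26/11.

[2; 2, 1, 3]

Run the Euclidean algorithm on 26 and 11; the successive quotients are the partial quotients a_0, a_1, ... (each step inverts the fractional part left over by the previous one):
  26 = 2*11 + 4, so a_0 = 2.
  11 = 2*4 + 3, so a_1 = 2.
  4 = 1*3 + 1, so a_2 = 1.
  3 = 3*1 + 0, so a_3 = 3.
The remainder reaches 0 after 4 divisions, so the expansion has 4 partial quotients, read off in order.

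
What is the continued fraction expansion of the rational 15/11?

[1; 2, 1, 3]

Run the Euclidean algorithm on 15 and 11; the successive quotients are the partial quotients a_0, a_1, ... (each step inverts the fractional part left over by the previous one):
  15 = 1*11 + 4, so a_0 = 1.
  11 = 2*4 + 3, so a_1 = 2.
  4 = 1*3 + 1, so a_2 = 1.
  3 = 3*1 + 0, so a_3 = 3.
The remainder reaches 0 after 4 divisions, so the expansion has 4 partial quotients, read off in order.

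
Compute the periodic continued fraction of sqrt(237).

[15; (2, 1, 1, 7, 10, 7, 1, 1, 2, 30)]

Write x_i = (sqrt(237) + m_i)/d_i with (m_0, d_0) = (0, 1). a_0 = floor(sqrt(237)) = 15, since 15^2 = 225 <= 237 < 256 = 16^2.
Iterate m_{i+1} = d_i*a_i - m_i, d_{i+1} = (237 - m_{i+1}^2)/d_i, a_{i+1} = floor((a_0 + m_{i+1})/d_{i+1}):
  m_1 = 1*15 - 0 = 15, d_1 = (237 - 15^2)/1 = 12/1 = 12, a_1 = floor((15 + 15)/12) = 2.
  m_2 = 12*2 - 15 = 9, d_2 = (237 - 9^2)/12 = 156/12 = 13, a_2 = floor((15 + 9)/13) = 1.
  m_3 = 13*1 - 9 = 4, d_3 = (237 - 4^2)/13 = 221/13 = 17, a_3 = floor((15 + 4)/17) = 1.
  m_4 = 17*1 - 4 = 13, d_4 = (237 - 13^2)/17 = 68/17 = 4, a_4 = floor((15 + 13)/4) = 7.
  m_5 = 4*7 - 13 = 15, d_5 = (237 - 15^2)/4 = 12/4 = 3, a_5 = floor((15 + 15)/3) = 10.
  m_6 = 3*10 - 15 = 15, d_6 = (237 - 15^2)/3 = 12/3 = 4, a_6 = floor((15 + 15)/4) = 7.
  m_7 = 4*7 - 15 = 13, d_7 = (237 - 13^2)/4 = 68/4 = 17, a_7 = floor((15 + 13)/17) = 1.
  m_8 = 17*1 - 13 = 4, d_8 = (237 - 4^2)/17 = 221/17 = 13, a_8 = floor((15 + 4)/13) = 1.
  m_9 = 13*1 - 4 = 9, d_9 = (237 - 9^2)/13 = 156/13 = 12, a_9 = floor((15 + 9)/12) = 2.
  m_10 = 12*2 - 9 = 15, d_10 = (237 - 15^2)/12 = 12/12 = 1, a_10 = floor((15 + 15)/1) = 30.
  m_11 = 1*30 - 15 = 15, d_11 = (237 - 15^2)/1 = 12/1 = 12: (m_11, d_11) = (m_1, d_1) = (15, 12), so from here the quotients repeat a_1, ..., a_10; the period length is 10.
Hence the expansion of sqrt(237) is a_0 = 15 followed by the repeating block 2, 1, 1, 7, 10, 7, 1, 1, 2, 30 (period 10).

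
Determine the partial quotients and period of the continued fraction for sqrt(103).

Write x_i = (sqrt(103) + m_i)/d_i with (m_0, d_0) = (0, 1). a_0 = floor(sqrt(103)) = 10, since 10^2 = 100 <= 103 < 121 = 11^2.
Iterate m_{i+1} = d_i*a_i - m_i, d_{i+1} = (103 - m_{i+1}^2)/d_i, a_{i+1} = floor((a_0 + m_{i+1})/d_{i+1}):
  m_1 = 1*10 - 0 = 10, d_1 = (103 - 10^2)/1 = 3/1 = 3, a_1 = floor((10 + 10)/3) = 6.
  m_2 = 3*6 - 10 = 8, d_2 = (103 - 8^2)/3 = 39/3 = 13, a_2 = floor((10 + 8)/13) = 1.
  m_3 = 13*1 - 8 = 5, d_3 = (103 - 5^2)/13 = 78/13 = 6, a_3 = floor((10 + 5)/6) = 2.
  m_4 = 6*2 - 5 = 7, d_4 = (103 - 7^2)/6 = 54/6 = 9, a_4 = floor((10 + 7)/9) = 1.
  m_5 = 9*1 - 7 = 2, d_5 = (103 - 2^2)/9 = 99/9 = 11, a_5 = floor((10 + 2)/11) = 1.
  m_6 = 11*1 - 2 = 9, d_6 = (103 - 9^2)/11 = 22/11 = 2, a_6 = floor((10 + 9)/2) = 9.
  m_7 = 2*9 - 9 = 9, d_7 = (103 - 9^2)/2 = 22/2 = 11, a_7 = floor((10 + 9)/11) = 1.
  m_8 = 11*1 - 9 = 2, d_8 = (103 - 2^2)/11 = 99/11 = 9, a_8 = floor((10 + 2)/9) = 1.
  m_9 = 9*1 - 2 = 7, d_9 = (103 - 7^2)/9 = 54/9 = 6, a_9 = floor((10 + 7)/6) = 2.
  m_10 = 6*2 - 7 = 5, d_10 = (103 - 5^2)/6 = 78/6 = 13, a_10 = floor((10 + 5)/13) = 1.
  m_11 = 13*1 - 5 = 8, d_11 = (103 - 8^2)/13 = 39/13 = 3, a_11 = floor((10 + 8)/3) = 6.
  m_12 = 3*6 - 8 = 10, d_12 = (103 - 10^2)/3 = 3/3 = 1, a_12 = floor((10 + 10)/1) = 20.
  m_13 = 1*20 - 10 = 10, d_13 = (103 - 10^2)/1 = 3/1 = 3: (m_13, d_13) = (m_1, d_1) = (10, 3), so from here the quotients repeat a_1, ..., a_12; the period length is 12.
Hence the expansion of sqrt(103) is a_0 = 10 followed by the repeating block 6, 1, 2, 1, 1, 9, 1, 1, 2, 1, 6, 20 (period 12).

[10; (6, 1, 2, 1, 1, 9, 1, 1, 2, 1, 6, 20)]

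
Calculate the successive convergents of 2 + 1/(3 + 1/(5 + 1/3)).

Using the convergent recurrence p_i = a_i*p_{i-1} + p_{i-2}, q_i = a_i*q_{i-1} + q_{i-2} with p_{-2}=0, p_{-1}=1, q_{-2}=1, q_{-1}=0:
  i=0: a_0=2, p_0 = 2*1 + 0 = 2, q_0 = 2*0 + 1 = 1.
  i=1: a_1=3, p_1 = 3*2 + 1 = 7, q_1 = 3*1 + 0 = 3.
  i=2: a_2=5, p_2 = 5*7 + 2 = 37, q_2 = 5*3 + 1 = 16.
  i=3: a_3=3, p_3 = 3*37 + 7 = 118, q_3 = 3*16 + 3 = 51.

2/1, 7/3, 37/16, 118/51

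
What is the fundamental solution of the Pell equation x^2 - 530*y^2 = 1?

First expand sqrt(530) as a continued fraction. With x_i = (sqrt(530) + m_i)/d_i and (m_0, d_0) = (0, 1): a_0 = floor(sqrt(530)) = 23, since 23^2 = 529 <= 530 < 576 = 24^2.
Iterate m_{i+1} = d_i*a_i - m_i, d_{i+1} = (530 - m_{i+1}^2)/d_i, a_{i+1} = floor((a_0 + m_{i+1})/d_{i+1}):
  m_1 = 1*23 - 0 = 23, d_1 = (530 - 23^2)/1 = 1/1 = 1, a_1 = floor((23 + 23)/1) = 46.
  m_2 = 1*46 - 23 = 23, d_2 = (530 - 23^2)/1 = 1/1 = 1: (m_2, d_2) = (m_1, d_1) = (23, 1), so from here the quotient a_1 repeats; the period length is 1.
So sqrt(530) = [23; (46)] with period length k = 1.
k is odd, so (p_{k-1}, q_{k-1}) only solves x^2 - 530y^2 = -1 and the fundamental solution of x^2 - 530y^2 = 1 is (p_{2k-1}, q_{2k-1}) = (p_1, q_1); compute convergents through index 1, running through the period twice.
Convergents (p_i = a_i*p_{i-1} + p_{i-2}, q_i = a_i*q_{i-1} + q_{i-2} with p_{-2}=0, p_{-1}=1, q_{-2}=1, q_{-1}=0):
  i=0: a_0=23, p_0 = 23*1 + 0 = 23, q_0 = 23*0 + 1 = 1.
  i=1: a_1=46, p_1 = 46*23 + 1 = 1059, q_1 = 46*1 + 0 = 46.
Indeed p_0^2 - 530*q_0^2 = 529 - 530 = -1, not +1.
Check: 1059^2 - 530*46^2 = 1121481 - 1121480 = 1, so (x, y) = (1059, 46) solves the equation, and by the theorem it is the least positive solution.

(x, y) = (1059, 46)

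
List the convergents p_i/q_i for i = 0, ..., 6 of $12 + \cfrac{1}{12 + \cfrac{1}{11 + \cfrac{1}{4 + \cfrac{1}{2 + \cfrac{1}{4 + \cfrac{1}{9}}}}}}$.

12/1, 145/12, 1607/133, 6573/544, 14753/1221, 65585/5428, 605018/50073

Using the convergent recurrence p_i = a_i*p_{i-1} + p_{i-2}, q_i = a_i*q_{i-1} + q_{i-2} with p_{-2}=0, p_{-1}=1, q_{-2}=1, q_{-1}=0:
  i=0: a_0=12, p_0 = 12*1 + 0 = 12, q_0 = 12*0 + 1 = 1.
  i=1: a_1=12, p_1 = 12*12 + 1 = 145, q_1 = 12*1 + 0 = 12.
  i=2: a_2=11, p_2 = 11*145 + 12 = 1607, q_2 = 11*12 + 1 = 133.
  i=3: a_3=4, p_3 = 4*1607 + 145 = 6573, q_3 = 4*133 + 12 = 544.
  i=4: a_4=2, p_4 = 2*6573 + 1607 = 14753, q_4 = 2*544 + 133 = 1221.
  i=5: a_5=4, p_5 = 4*14753 + 6573 = 65585, q_5 = 4*1221 + 544 = 5428.
  i=6: a_6=9, p_6 = 9*65585 + 14753 = 605018, q_6 = 9*5428 + 1221 = 50073.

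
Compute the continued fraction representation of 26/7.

[3; 1, 2, 2]

Run the Euclidean algorithm on 26 and 7; the successive quotients are the partial quotients a_0, a_1, ... (each step inverts the fractional part left over by the previous one):
  26 = 3*7 + 5, so a_0 = 3.
  7 = 1*5 + 2, so a_1 = 1.
  5 = 2*2 + 1, so a_2 = 2.
  2 = 2*1 + 0, so a_3 = 2.
The remainder reaches 0 after 4 divisions, so the expansion has 4 partial quotients, read off in order.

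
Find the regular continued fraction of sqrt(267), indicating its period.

Write x_i = (sqrt(267) + m_i)/d_i with (m_0, d_0) = (0, 1). a_0 = floor(sqrt(267)) = 16, since 16^2 = 256 <= 267 < 289 = 17^2.
Iterate m_{i+1} = d_i*a_i - m_i, d_{i+1} = (267 - m_{i+1}^2)/d_i, a_{i+1} = floor((a_0 + m_{i+1})/d_{i+1}):
  m_1 = 1*16 - 0 = 16, d_1 = (267 - 16^2)/1 = 11/1 = 11, a_1 = floor((16 + 16)/11) = 2.
  m_2 = 11*2 - 16 = 6, d_2 = (267 - 6^2)/11 = 231/11 = 21, a_2 = floor((16 + 6)/21) = 1.
  m_3 = 21*1 - 6 = 15, d_3 = (267 - 15^2)/21 = 42/21 = 2, a_3 = floor((16 + 15)/2) = 15.
  m_4 = 2*15 - 15 = 15, d_4 = (267 - 15^2)/2 = 42/2 = 21, a_4 = floor((16 + 15)/21) = 1.
  m_5 = 21*1 - 15 = 6, d_5 = (267 - 6^2)/21 = 231/21 = 11, a_5 = floor((16 + 6)/11) = 2.
  m_6 = 11*2 - 6 = 16, d_6 = (267 - 16^2)/11 = 11/11 = 1, a_6 = floor((16 + 16)/1) = 32.
  m_7 = 1*32 - 16 = 16, d_7 = (267 - 16^2)/1 = 11/1 = 11: (m_7, d_7) = (m_1, d_1) = (16, 11), so from here the quotients repeat a_1, ..., a_6; the period length is 6.
Hence the expansion of sqrt(267) is a_0 = 16 followed by the repeating block 2, 1, 15, 1, 2, 32 (period 6).

[16; (2, 1, 15, 1, 2, 32)]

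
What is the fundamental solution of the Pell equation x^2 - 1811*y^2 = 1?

First expand sqrt(1811) as a continued fraction. With x_i = (sqrt(1811) + m_i)/d_i and (m_0, d_0) = (0, 1): a_0 = floor(sqrt(1811)) = 42, since 42^2 = 1764 <= 1811 < 1849 = 43^2.
Iterate m_{i+1} = d_i*a_i - m_i, d_{i+1} = (1811 - m_{i+1}^2)/d_i, a_{i+1} = floor((a_0 + m_{i+1})/d_{i+1}):
  m_1 = 1*42 - 0 = 42, d_1 = (1811 - 42^2)/1 = 47/1 = 47, a_1 = floor((42 + 42)/47) = 1.
  m_2 = 47*1 - 42 = 5, d_2 = (1811 - 5^2)/47 = 1786/47 = 38, a_2 = floor((42 + 5)/38) = 1.
  m_3 = 38*1 - 5 = 33, d_3 = (1811 - 33^2)/38 = 722/38 = 19, a_3 = floor((42 + 33)/19) = 3.
  m_4 = 19*3 - 33 = 24, d_4 = (1811 - 24^2)/19 = 1235/19 = 65, a_4 = floor((42 + 24)/65) = 1.
  m_5 = 65*1 - 24 = 41, d_5 = (1811 - 41^2)/65 = 130/65 = 2, a_5 = floor((42 + 41)/2) = 41.
  m_6 = 2*41 - 41 = 41, d_6 = (1811 - 41^2)/2 = 130/2 = 65, a_6 = floor((42 + 41)/65) = 1.
  m_7 = 65*1 - 41 = 24, d_7 = (1811 - 24^2)/65 = 1235/65 = 19, a_7 = floor((42 + 24)/19) = 3.
  m_8 = 19*3 - 24 = 33, d_8 = (1811 - 33^2)/19 = 722/19 = 38, a_8 = floor((42 + 33)/38) = 1.
  m_9 = 38*1 - 33 = 5, d_9 = (1811 - 5^2)/38 = 1786/38 = 47, a_9 = floor((42 + 5)/47) = 1.
  m_10 = 47*1 - 5 = 42, d_10 = (1811 - 42^2)/47 = 47/47 = 1, a_10 = floor((42 + 42)/1) = 84.
  m_11 = 1*84 - 42 = 42, d_11 = (1811 - 42^2)/1 = 47/1 = 47: (m_11, d_11) = (m_1, d_1) = (42, 47), so from here the quotients repeat a_1, ..., a_10; the period length is 10.
So sqrt(1811) = [42; (1, 1, 3, 1, 41, 1, 3, 1, 1, 84)] with period length k = 10.
k is even, so the fundamental solution of x^2 - 1811y^2 = 1 is (p_{k-1}, q_{k-1}) = (p_9, q_9); compute convergents through index 9.
Convergents (p_i = a_i*p_{i-1} + p_{i-2}, q_i = a_i*q_{i-1} + q_{i-2} with p_{-2}=0, p_{-1}=1, q_{-2}=1, q_{-1}=0):
  i=0: a_0=42, p_0 = 42*1 + 0 = 42, q_0 = 42*0 + 1 = 1.
  i=1: a_1=1, p_1 = 1*42 + 1 = 43, q_1 = 1*1 + 0 = 1.
  i=2: a_2=1, p_2 = 1*43 + 42 = 85, q_2 = 1*1 + 1 = 2.
  i=3: a_3=3, p_3 = 3*85 + 43 = 298, q_3 = 3*2 + 1 = 7.
  i=4: a_4=1, p_4 = 1*298 + 85 = 383, q_4 = 1*7 + 2 = 9.
  i=5: a_5=41, p_5 = 41*383 + 298 = 16001, q_5 = 41*9 + 7 = 376.
  i=6: a_6=1, p_6 = 1*16001 + 383 = 16384, q_6 = 1*376 + 9 = 385.
  i=7: a_7=3, p_7 = 3*16384 + 16001 = 65153, q_7 = 3*385 + 376 = 1531.
  i=8: a_8=1, p_8 = 1*65153 + 16384 = 81537, q_8 = 1*1531 + 385 = 1916.
  i=9: a_9=1, p_9 = 1*81537 + 65153 = 146690, q_9 = 1*1916 + 1531 = 3447.
Check: 146690^2 - 1811*3447^2 = 21517956100 - 21517956099 = 1, so (x, y) = (146690, 3447) solves the equation, and by the theorem it is the least positive solution.

(x, y) = (146690, 3447)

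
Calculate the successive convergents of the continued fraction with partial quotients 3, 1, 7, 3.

Using the convergent recurrence p_i = a_i*p_{i-1} + p_{i-2}, q_i = a_i*q_{i-1} + q_{i-2} with p_{-2}=0, p_{-1}=1, q_{-2}=1, q_{-1}=0:
  i=0: a_0=3, p_0 = 3*1 + 0 = 3, q_0 = 3*0 + 1 = 1.
  i=1: a_1=1, p_1 = 1*3 + 1 = 4, q_1 = 1*1 + 0 = 1.
  i=2: a_2=7, p_2 = 7*4 + 3 = 31, q_2 = 7*1 + 1 = 8.
  i=3: a_3=3, p_3 = 3*31 + 4 = 97, q_3 = 3*8 + 1 = 25.

3/1, 4/1, 31/8, 97/25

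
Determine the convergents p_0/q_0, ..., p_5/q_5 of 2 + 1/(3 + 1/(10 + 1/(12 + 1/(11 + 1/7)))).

Using the convergent recurrence p_i = a_i*p_{i-1} + p_{i-2}, q_i = a_i*q_{i-1} + q_{i-2} with p_{-2}=0, p_{-1}=1, q_{-2}=1, q_{-1}=0:
  i=0: a_0=2, p_0 = 2*1 + 0 = 2, q_0 = 2*0 + 1 = 1.
  i=1: a_1=3, p_1 = 3*2 + 1 = 7, q_1 = 3*1 + 0 = 3.
  i=2: a_2=10, p_2 = 10*7 + 2 = 72, q_2 = 10*3 + 1 = 31.
  i=3: a_3=12, p_3 = 12*72 + 7 = 871, q_3 = 12*31 + 3 = 375.
  i=4: a_4=11, p_4 = 11*871 + 72 = 9653, q_4 = 11*375 + 31 = 4156.
  i=5: a_5=7, p_5 = 7*9653 + 871 = 68442, q_5 = 7*4156 + 375 = 29467.

2/1, 7/3, 72/31, 871/375, 9653/4156, 68442/29467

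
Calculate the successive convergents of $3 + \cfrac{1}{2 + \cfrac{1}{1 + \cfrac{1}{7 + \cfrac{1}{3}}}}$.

Using the convergent recurrence p_i = a_i*p_{i-1} + p_{i-2}, q_i = a_i*q_{i-1} + q_{i-2} with p_{-2}=0, p_{-1}=1, q_{-2}=1, q_{-1}=0:
  i=0: a_0=3, p_0 = 3*1 + 0 = 3, q_0 = 3*0 + 1 = 1.
  i=1: a_1=2, p_1 = 2*3 + 1 = 7, q_1 = 2*1 + 0 = 2.
  i=2: a_2=1, p_2 = 1*7 + 3 = 10, q_2 = 1*2 + 1 = 3.
  i=3: a_3=7, p_3 = 7*10 + 7 = 77, q_3 = 7*3 + 2 = 23.
  i=4: a_4=3, p_4 = 3*77 + 10 = 241, q_4 = 3*23 + 3 = 72.

3/1, 7/2, 10/3, 77/23, 241/72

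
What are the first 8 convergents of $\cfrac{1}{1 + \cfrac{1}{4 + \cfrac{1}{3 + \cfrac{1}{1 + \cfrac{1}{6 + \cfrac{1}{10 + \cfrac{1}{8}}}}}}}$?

0/1, 1/1, 4/5, 13/16, 17/21, 115/142, 1167/1441, 9451/11670

Using the convergent recurrence p_i = a_i*p_{i-1} + p_{i-2}, q_i = a_i*q_{i-1} + q_{i-2} with p_{-2}=0, p_{-1}=1, q_{-2}=1, q_{-1}=0:
  i=0: a_0=0, p_0 = 0*1 + 0 = 0, q_0 = 0*0 + 1 = 1.
  i=1: a_1=1, p_1 = 1*0 + 1 = 1, q_1 = 1*1 + 0 = 1.
  i=2: a_2=4, p_2 = 4*1 + 0 = 4, q_2 = 4*1 + 1 = 5.
  i=3: a_3=3, p_3 = 3*4 + 1 = 13, q_3 = 3*5 + 1 = 16.
  i=4: a_4=1, p_4 = 1*13 + 4 = 17, q_4 = 1*16 + 5 = 21.
  i=5: a_5=6, p_5 = 6*17 + 13 = 115, q_5 = 6*21 + 16 = 142.
  i=6: a_6=10, p_6 = 10*115 + 17 = 1167, q_6 = 10*142 + 21 = 1441.
  i=7: a_7=8, p_7 = 8*1167 + 115 = 9451, q_7 = 8*1441 + 142 = 11670.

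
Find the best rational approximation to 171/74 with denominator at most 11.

23/10

Expand x = 171/74 as a continued fraction with the Euclidean algorithm:
  171 = 2*74 + 23, so a_0 = 2.
  74 = 3*23 + 5, so a_1 = 3.
  23 = 4*5 + 3, so a_2 = 4.
  5 = 1*3 + 2, so a_3 = 1.
  3 = 1*2 + 1, so a_4 = 1.
  2 = 2*1 + 0, so a_5 = 2.
so x = [2; 3, 4, 1, 1, 2].
Convergents (p_i = a_i*p_{i-1} + p_{i-2}, q_i = a_i*q_{i-1} + q_{i-2} with p_{-2}=0, p_{-1}=1, q_{-2}=1, q_{-1}=0), until the denominator exceeds 11:
  i=0: a_0=2, p_0 = 2*1 + 0 = 2, q_0 = 2*0 + 1 = 1.
  i=1: a_1=3, p_1 = 3*2 + 1 = 7, q_1 = 3*1 + 0 = 3.
  i=2: a_2=4, p_2 = 4*7 + 2 = 30, q_2 = 4*3 + 1 = 13.
q_2 = 13 > 11, so the last convergent with denominator <= 11 is p_1/q_1 = 7/3.
The closest fraction with denominator <= 11 is either p_1/q_1 or the intermediate fraction (k*p_1 + p_0)/(k*q_1 + q_0) with the largest k >= 1 whose denominator stays <= 11; these approach x as k grows, and every other convergent or intermediate fraction in range is farther away.
Largest k: floor((11 - q_0)/q_1) = floor((11 - 1)/3) = 3.
That gives (3*7 + 2)/(3*3 + 1) = 23/10.
Compare the errors: |x - 7/3| = |171*3 - 7*74|/(74*3) = 5/222, and |x - 23/10| = |171*10 - 23*74|/(74*10) = 8/740.
Cross-multiplying, 8*222 = 1776 < 3700 = 5*740, so 8/740 is smaller: the intermediate fraction 23/10 is closer to x than 7/3.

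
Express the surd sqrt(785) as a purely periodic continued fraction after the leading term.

[28; (56)]

Write x_i = (sqrt(785) + m_i)/d_i with (m_0, d_0) = (0, 1). a_0 = floor(sqrt(785)) = 28, since 28^2 = 784 <= 785 < 841 = 29^2.
Iterate m_{i+1} = d_i*a_i - m_i, d_{i+1} = (785 - m_{i+1}^2)/d_i, a_{i+1} = floor((a_0 + m_{i+1})/d_{i+1}):
  m_1 = 1*28 - 0 = 28, d_1 = (785 - 28^2)/1 = 1/1 = 1, a_1 = floor((28 + 28)/1) = 56.
  m_2 = 1*56 - 28 = 28, d_2 = (785 - 28^2)/1 = 1/1 = 1: (m_2, d_2) = (m_1, d_1) = (28, 1), so from here the quotient a_1 repeats; the period length is 1.
Hence the expansion of sqrt(785) is a_0 = 28 followed by the repeating block 56 (period 1).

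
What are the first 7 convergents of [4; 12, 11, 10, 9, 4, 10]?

4/1, 49/12, 543/133, 5479/1342, 49854/12211, 204895/50186, 2098804/514071

Using the convergent recurrence p_i = a_i*p_{i-1} + p_{i-2}, q_i = a_i*q_{i-1} + q_{i-2} with p_{-2}=0, p_{-1}=1, q_{-2}=1, q_{-1}=0:
  i=0: a_0=4, p_0 = 4*1 + 0 = 4, q_0 = 4*0 + 1 = 1.
  i=1: a_1=12, p_1 = 12*4 + 1 = 49, q_1 = 12*1 + 0 = 12.
  i=2: a_2=11, p_2 = 11*49 + 4 = 543, q_2 = 11*12 + 1 = 133.
  i=3: a_3=10, p_3 = 10*543 + 49 = 5479, q_3 = 10*133 + 12 = 1342.
  i=4: a_4=9, p_4 = 9*5479 + 543 = 49854, q_4 = 9*1342 + 133 = 12211.
  i=5: a_5=4, p_5 = 4*49854 + 5479 = 204895, q_5 = 4*12211 + 1342 = 50186.
  i=6: a_6=10, p_6 = 10*204895 + 49854 = 2098804, q_6 = 10*50186 + 12211 = 514071.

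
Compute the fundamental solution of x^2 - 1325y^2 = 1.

(x, y) = (66249, 1820)

First expand sqrt(1325) as a continued fraction. With x_i = (sqrt(1325) + m_i)/d_i and (m_0, d_0) = (0, 1): a_0 = floor(sqrt(1325)) = 36, since 36^2 = 1296 <= 1325 < 1369 = 37^2.
Iterate m_{i+1} = d_i*a_i - m_i, d_{i+1} = (1325 - m_{i+1}^2)/d_i, a_{i+1} = floor((a_0 + m_{i+1})/d_{i+1}):
  m_1 = 1*36 - 0 = 36, d_1 = (1325 - 36^2)/1 = 29/1 = 29, a_1 = floor((36 + 36)/29) = 2.
  m_2 = 29*2 - 36 = 22, d_2 = (1325 - 22^2)/29 = 841/29 = 29, a_2 = floor((36 + 22)/29) = 2.
  m_3 = 29*2 - 22 = 36, d_3 = (1325 - 36^2)/29 = 29/29 = 1, a_3 = floor((36 + 36)/1) = 72.
  m_4 = 1*72 - 36 = 36, d_4 = (1325 - 36^2)/1 = 29/1 = 29: (m_4, d_4) = (m_1, d_1) = (36, 29), so from here the quotients repeat a_1, ..., a_3; the period length is 3.
So sqrt(1325) = [36; (2, 2, 72)] with period length k = 3.
k is odd, so (p_{k-1}, q_{k-1}) only solves x^2 - 1325y^2 = -1 and the fundamental solution of x^2 - 1325y^2 = 1 is (p_{2k-1}, q_{2k-1}) = (p_5, q_5); compute convergents through index 5, running through the period twice.
Convergents (p_i = a_i*p_{i-1} + p_{i-2}, q_i = a_i*q_{i-1} + q_{i-2} with p_{-2}=0, p_{-1}=1, q_{-2}=1, q_{-1}=0):
  i=0: a_0=36, p_0 = 36*1 + 0 = 36, q_0 = 36*0 + 1 = 1.
  i=1: a_1=2, p_1 = 2*36 + 1 = 73, q_1 = 2*1 + 0 = 2.
  i=2: a_2=2, p_2 = 2*73 + 36 = 182, q_2 = 2*2 + 1 = 5.
  i=3: a_3=72, p_3 = 72*182 + 73 = 13177, q_3 = 72*5 + 2 = 362.
  i=4: a_4=2, p_4 = 2*13177 + 182 = 26536, q_4 = 2*362 + 5 = 729.
  i=5: a_5=2, p_5 = 2*26536 + 13177 = 66249, q_5 = 2*729 + 362 = 1820.
Indeed p_2^2 - 1325*q_2^2 = 33124 - 33125 = -1, not +1.
Check: 66249^2 - 1325*1820^2 = 4388930001 - 4388930000 = 1, so (x, y) = (66249, 1820) solves the equation, and by the theorem it is the least positive solution.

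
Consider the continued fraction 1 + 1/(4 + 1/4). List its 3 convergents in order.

1/1, 5/4, 21/17

Using the convergent recurrence p_i = a_i*p_{i-1} + p_{i-2}, q_i = a_i*q_{i-1} + q_{i-2} with p_{-2}=0, p_{-1}=1, q_{-2}=1, q_{-1}=0:
  i=0: a_0=1, p_0 = 1*1 + 0 = 1, q_0 = 1*0 + 1 = 1.
  i=1: a_1=4, p_1 = 4*1 + 1 = 5, q_1 = 4*1 + 0 = 4.
  i=2: a_2=4, p_2 = 4*5 + 1 = 21, q_2 = 4*4 + 1 = 17.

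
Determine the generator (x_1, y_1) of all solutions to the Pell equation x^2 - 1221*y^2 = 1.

(x, y) = (21385, 612)

First expand sqrt(1221) as a continued fraction. With x_i = (sqrt(1221) + m_i)/d_i and (m_0, d_0) = (0, 1): a_0 = floor(sqrt(1221)) = 34, since 34^2 = 1156 <= 1221 < 1225 = 35^2.
Iterate m_{i+1} = d_i*a_i - m_i, d_{i+1} = (1221 - m_{i+1}^2)/d_i, a_{i+1} = floor((a_0 + m_{i+1})/d_{i+1}):
  m_1 = 1*34 - 0 = 34, d_1 = (1221 - 34^2)/1 = 65/1 = 65, a_1 = floor((34 + 34)/65) = 1.
  m_2 = 65*1 - 34 = 31, d_2 = (1221 - 31^2)/65 = 260/65 = 4, a_2 = floor((34 + 31)/4) = 16.
  m_3 = 4*16 - 31 = 33, d_3 = (1221 - 33^2)/4 = 132/4 = 33, a_3 = floor((34 + 33)/33) = 2.
  m_4 = 33*2 - 33 = 33, d_4 = (1221 - 33^2)/33 = 132/33 = 4, a_4 = floor((34 + 33)/4) = 16.
  m_5 = 4*16 - 33 = 31, d_5 = (1221 - 31^2)/4 = 260/4 = 65, a_5 = floor((34 + 31)/65) = 1.
  m_6 = 65*1 - 31 = 34, d_6 = (1221 - 34^2)/65 = 65/65 = 1, a_6 = floor((34 + 34)/1) = 68.
  m_7 = 1*68 - 34 = 34, d_7 = (1221 - 34^2)/1 = 65/1 = 65: (m_7, d_7) = (m_1, d_1) = (34, 65), so from here the quotients repeat a_1, ..., a_6; the period length is 6.
So sqrt(1221) = [34; (1, 16, 2, 16, 1, 68)] with period length k = 6.
k is even, so the fundamental solution of x^2 - 1221y^2 = 1 is (p_{k-1}, q_{k-1}) = (p_5, q_5); compute convergents through index 5.
Convergents (p_i = a_i*p_{i-1} + p_{i-2}, q_i = a_i*q_{i-1} + q_{i-2} with p_{-2}=0, p_{-1}=1, q_{-2}=1, q_{-1}=0):
  i=0: a_0=34, p_0 = 34*1 + 0 = 34, q_0 = 34*0 + 1 = 1.
  i=1: a_1=1, p_1 = 1*34 + 1 = 35, q_1 = 1*1 + 0 = 1.
  i=2: a_2=16, p_2 = 16*35 + 34 = 594, q_2 = 16*1 + 1 = 17.
  i=3: a_3=2, p_3 = 2*594 + 35 = 1223, q_3 = 2*17 + 1 = 35.
  i=4: a_4=16, p_4 = 16*1223 + 594 = 20162, q_4 = 16*35 + 17 = 577.
  i=5: a_5=1, p_5 = 1*20162 + 1223 = 21385, q_5 = 1*577 + 35 = 612.
Check: 21385^2 - 1221*612^2 = 457318225 - 457318224 = 1, so (x, y) = (21385, 612) solves the equation, and by the theorem it is the least positive solution.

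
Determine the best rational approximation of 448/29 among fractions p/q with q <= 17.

139/9

Expand x = 448/29 as a continued fraction with the Euclidean algorithm:
  448 = 15*29 + 13, so a_0 = 15.
  29 = 2*13 + 3, so a_1 = 2.
  13 = 4*3 + 1, so a_2 = 4.
  3 = 3*1 + 0, so a_3 = 3.
so x = [15; 2, 4, 3].
Convergents (p_i = a_i*p_{i-1} + p_{i-2}, q_i = a_i*q_{i-1} + q_{i-2} with p_{-2}=0, p_{-1}=1, q_{-2}=1, q_{-1}=0), until the denominator exceeds 17:
  i=0: a_0=15, p_0 = 15*1 + 0 = 15, q_0 = 15*0 + 1 = 1.
  i=1: a_1=2, p_1 = 2*15 + 1 = 31, q_1 = 2*1 + 0 = 2.
  i=2: a_2=4, p_2 = 4*31 + 15 = 139, q_2 = 4*2 + 1 = 9.
  i=3: a_3=3, p_3 = 3*139 + 31 = 448, q_3 = 3*9 + 2 = 29.
q_3 = 29 > 17, so the last convergent with denominator <= 17 is p_2/q_2 = 139/9.
The closest fraction with denominator <= 17 is either p_2/q_2 or the intermediate fraction (k*p_2 + p_1)/(k*q_2 + q_1) with the largest k >= 1 whose denominator stays <= 17; these approach x as k grows, and every other convergent or intermediate fraction in range is farther away.
Largest k: floor((17 - q_1)/q_2) = floor((17 - 2)/9) = 1.
That gives (1*139 + 31)/(1*9 + 2) = 170/11.
Compare the errors: |x - 139/9| = |448*9 - 139*29|/(29*9) = 1/261, and |x - 170/11| = |448*11 - 170*29|/(29*11) = 2/319.
Cross-multiplying, 1*319 = 319 < 522 = 2*261, so 1/261 is smaller: the convergent 139/9 is closer to x than 170/11.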